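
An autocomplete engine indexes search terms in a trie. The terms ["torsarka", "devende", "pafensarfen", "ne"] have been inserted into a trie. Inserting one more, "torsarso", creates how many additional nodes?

2

"torsar" is already a path in the trie; the remaining "so" must be added.
So 8 − 6 = 2 new nodes.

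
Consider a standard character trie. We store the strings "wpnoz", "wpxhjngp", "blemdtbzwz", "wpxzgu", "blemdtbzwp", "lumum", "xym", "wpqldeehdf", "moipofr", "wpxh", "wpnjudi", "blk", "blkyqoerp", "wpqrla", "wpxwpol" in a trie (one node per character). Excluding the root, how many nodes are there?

Trace insertions, counting only characters that open a new branch:
  "wpnoz" → 5 new (w, p, n, o, z)
  "wpxhjngp" → prefix "wp" already present; 6 new (x, h, j, n, g, p)
  "blemdtbzwz" → 10 new (b, l, e, m, d, t, b, z, w, z)
  "wpxzgu" → prefix "wpx" already present; 3 new (z, g, u)
  "blemdtbzwp" → prefix "blemdtbzw" already present; 1 new (p)
  "lumum" → 5 new (l, u, m, u, m)
  "xym" → 3 new (x, y, m)
  "wpqldeehdf" → prefix "wp" already present; 8 new (q, l, d, e, e, h, d, f)
  "moipofr" → 7 new (m, o, i, p, o, f, r)
  "wpxh" → prefix "wpxh" already present; 0 new (none)
  "wpnjudi" → prefix "wpn" already present; 4 new (j, u, d, i)
  "blk" → prefix "bl" already present; 1 new (k)
  "blkyqoerp" → prefix "blk" already present; 6 new (y, q, o, e, r, p)
  "wpqrla" → prefix "wpq" already present; 3 new (r, l, a)
  "wpxwpol" → prefix "wpx" already present; 4 new (w, p, o, l)
Total nodes = 5 + 6 + 10 + 3 + 1 + 5 + 3 + 8 + 7 + 0 + 4 + 1 + 6 + 3 + 4 = 66

66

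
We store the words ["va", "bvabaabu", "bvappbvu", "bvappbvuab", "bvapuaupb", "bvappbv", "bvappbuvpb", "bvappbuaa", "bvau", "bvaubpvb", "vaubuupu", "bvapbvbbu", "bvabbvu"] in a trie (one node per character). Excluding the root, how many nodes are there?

Trace insertions, counting only characters that open a new branch:
  "va" → 2 new (v, a)
  "bvabaabu" → 8 new (b, v, a, b, a, a, b, u)
  "bvappbvu" → prefix "bva" already present; 5 new (p, p, b, v, u)
  "bvappbvuab" → prefix "bvappbvu" already present; 2 new (a, b)
  "bvapuaupb" → prefix "bvap" already present; 5 new (u, a, u, p, b)
  "bvappbv" → prefix "bvappbv" already present; 0 new (none)
  "bvappbuvpb" → prefix "bvappb" already present; 4 new (u, v, p, b)
  "bvappbuaa" → prefix "bvappbu" already present; 2 new (a, a)
  "bvau" → prefix "bva" already present; 1 new (u)
  "bvaubpvb" → prefix "bvau" already present; 4 new (b, p, v, b)
  "vaubuupu" → prefix "va" already present; 6 new (u, b, u, u, p, u)
  "bvapbvbbu" → prefix "bvap" already present; 5 new (b, v, b, b, u)
  "bvabbvu" → prefix "bvab" already present; 3 new (b, v, u)
Total nodes = 2 + 8 + 5 + 2 + 5 + 0 + 4 + 2 + 1 + 4 + 6 + 5 + 3 = 47

47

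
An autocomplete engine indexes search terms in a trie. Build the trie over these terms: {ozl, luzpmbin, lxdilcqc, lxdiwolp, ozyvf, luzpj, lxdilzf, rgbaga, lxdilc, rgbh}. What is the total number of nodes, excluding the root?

Count nodes per top-level branch (shared prefixes stored once):
  'l'-branch (luzpj, luzpmbin, lxdilc, lxdilcqc, lxdilzf, lxdiwolp): 22 nodes
  'o'-branch (ozl, ozyvf): 6 nodes
  'r'-branch (rgbaga, rgbh): 7 nodes
Sum: 35

35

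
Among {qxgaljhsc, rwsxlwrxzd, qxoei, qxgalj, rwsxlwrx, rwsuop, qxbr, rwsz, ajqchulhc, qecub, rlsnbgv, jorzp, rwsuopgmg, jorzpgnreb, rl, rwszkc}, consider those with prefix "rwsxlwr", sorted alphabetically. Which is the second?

rwsxlwrxzd

Filter for "rwsxlwr…" and sort: "rwsxlwrx", "rwsxlwrxzd"
Position 2: rwsxlwrxzd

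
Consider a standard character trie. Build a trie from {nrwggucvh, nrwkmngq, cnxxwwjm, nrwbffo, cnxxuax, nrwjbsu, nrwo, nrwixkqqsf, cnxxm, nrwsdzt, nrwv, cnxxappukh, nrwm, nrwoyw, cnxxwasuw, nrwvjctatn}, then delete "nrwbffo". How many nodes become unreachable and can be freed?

Walk "nrwbffo" from the leaf back toward the root, removing each node that no remaining word uses.
The suffix "bffo" (4 nodes) is used only by "nrwbffo"; the node for "nrw" still has the child "g", so pruning stops there.
Nodes removed: 4

4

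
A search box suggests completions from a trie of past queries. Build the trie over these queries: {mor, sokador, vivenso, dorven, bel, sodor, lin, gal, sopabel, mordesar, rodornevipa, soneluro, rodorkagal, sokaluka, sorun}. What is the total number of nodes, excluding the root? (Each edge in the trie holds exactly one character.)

Trace insertions, counting only characters that open a new branch:
  "mor" → 3 new (m, o, r)
  "sokador" → 7 new (s, o, k, a, d, o, r)
  "vivenso" → 7 new (v, i, v, e, n, s, o)
  "dorven" → 6 new (d, o, r, v, e, n)
  "bel" → 3 new (b, e, l)
  "sodor" → prefix "so" already present; 3 new (d, o, r)
  "lin" → 3 new (l, i, n)
  "gal" → 3 new (g, a, l)
  "sopabel" → prefix "so" already present; 5 new (p, a, b, e, l)
  "mordesar" → prefix "mor" already present; 5 new (d, e, s, a, r)
  "rodornevipa" → 11 new (r, o, d, o, r, n, e, v, i, p, a)
  "soneluro" → prefix "so" already present; 6 new (n, e, l, u, r, o)
  "rodorkagal" → prefix "rodor" already present; 5 new (k, a, g, a, l)
  "sokaluka" → prefix "soka" already present; 4 new (l, u, k, a)
  "sorun" → prefix "so" already present; 3 new (r, u, n)
Total nodes = 3 + 7 + 7 + 6 + 3 + 3 + 3 + 3 + 5 + 5 + 11 + 6 + 5 + 4 + 3 = 74

74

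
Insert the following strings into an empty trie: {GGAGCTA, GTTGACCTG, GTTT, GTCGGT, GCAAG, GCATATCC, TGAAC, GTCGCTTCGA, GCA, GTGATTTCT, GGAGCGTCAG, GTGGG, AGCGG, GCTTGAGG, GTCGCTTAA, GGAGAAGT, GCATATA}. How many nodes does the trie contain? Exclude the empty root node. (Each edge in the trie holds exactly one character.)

For each word, the new-node count is its length minus the longest prefix already in the trie:
  "GGAGCTA" → 7 new (G, G, A, G, C, T, A)
  "GTTGACCTG" → prefix "G" already present; 8 new (T, T, G, A, C, C, T, G)
  "GTTT" → prefix "GTT" already present; 1 new (T)
  "GTCGGT" → prefix "GT" already present; 4 new (C, G, G, T)
  "GCAAG" → prefix "G" already present; 4 new (C, A, A, G)
  "GCATATCC" → prefix "GCA" already present; 5 new (T, A, T, C, C)
  "TGAAC" → 5 new (T, G, A, A, C)
  "GTCGCTTCGA" → prefix "GTCG" already present; 6 new (C, T, T, C, G, A)
  "GCA" → prefix "GCA" already present; 0 new (none)
  "GTGATTTCT" → prefix "GT" already present; 7 new (G, A, T, T, T, C, T)
  "GGAGCGTCAG" → prefix "GGAGC" already present; 5 new (G, T, C, A, G)
  "GTGGG" → prefix "GTG" already present; 2 new (G, G)
  "AGCGG" → 5 new (A, G, C, G, G)
  "GCTTGAGG" → prefix "GC" already present; 6 new (T, T, G, A, G, G)
  "GTCGCTTAA" → prefix "GTCGCTT" already present; 2 new (A, A)
  "GGAGAAGT" → prefix "GGAG" already present; 4 new (A, A, G, T)
  "GCATATA" → prefix "GCATAT" already present; 1 new (A)
Total nodes = 7 + 8 + 1 + 4 + 4 + 5 + 5 + 6 + 0 + 7 + 5 + 2 + 5 + 6 + 2 + 4 + 1 = 72

72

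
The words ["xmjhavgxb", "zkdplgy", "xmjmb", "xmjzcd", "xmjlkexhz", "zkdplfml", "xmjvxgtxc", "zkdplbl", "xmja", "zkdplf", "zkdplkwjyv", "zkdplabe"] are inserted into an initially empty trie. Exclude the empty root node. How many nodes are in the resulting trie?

47

For each word, the new-node count is its length minus the longest prefix already in the trie:
  "xmjhavgxb" → 9 new (x, m, j, h, a, v, g, x, b)
  "zkdplgy" → 7 new (z, k, d, p, l, g, y)
  "xmjmb" → prefix "xmj" already present; 2 new (m, b)
  "xmjzcd" → prefix "xmj" already present; 3 new (z, c, d)
  "xmjlkexhz" → prefix "xmj" already present; 6 new (l, k, e, x, h, z)
  "zkdplfml" → prefix "zkdpl" already present; 3 new (f, m, l)
  "xmjvxgtxc" → prefix "xmj" already present; 6 new (v, x, g, t, x, c)
  "zkdplbl" → prefix "zkdpl" already present; 2 new (b, l)
  "xmja" → prefix "xmj" already present; 1 new (a)
  "zkdplf" → prefix "zkdplf" already present; 0 new (none)
  "zkdplkwjyv" → prefix "zkdpl" already present; 5 new (k, w, j, y, v)
  "zkdplabe" → prefix "zkdpl" already present; 3 new (a, b, e)
Total nodes = 9 + 7 + 2 + 3 + 6 + 3 + 6 + 2 + 1 + 0 + 5 + 3 = 47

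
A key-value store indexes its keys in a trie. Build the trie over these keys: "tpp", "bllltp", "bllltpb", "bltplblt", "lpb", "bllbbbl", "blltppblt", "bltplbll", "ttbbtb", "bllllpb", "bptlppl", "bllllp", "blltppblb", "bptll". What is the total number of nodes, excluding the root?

46

Insert word by word; a character creates a node only if that edge doesn't already exist:
  "tpp" → 3 new (t, p, p)
  "bllltp" → 6 new (b, l, l, l, t, p)
  "bllltpb" → prefix "bllltp" already present; 1 new (b)
  "bltplblt" → prefix "bl" already present; 6 new (t, p, l, b, l, t)
  "lpb" → 3 new (l, p, b)
  "bllbbbl" → prefix "bll" already present; 4 new (b, b, b, l)
  "blltppblt" → prefix "bll" already present; 6 new (t, p, p, b, l, t)
  "bltplbll" → prefix "bltplbl" already present; 1 new (l)
  "ttbbtb" → prefix "t" already present; 5 new (t, b, b, t, b)
  "bllllpb" → prefix "blll" already present; 3 new (l, p, b)
  "bptlppl" → prefix "b" already present; 6 new (p, t, l, p, p, l)
  "bllllp" → prefix "bllllp" already present; 0 new (none)
  "blltppblb" → prefix "blltppbl" already present; 1 new (b)
  "bptll" → prefix "bptl" already present; 1 new (l)
Total nodes = 3 + 6 + 1 + 6 + 3 + 4 + 6 + 1 + 5 + 3 + 6 + 0 + 1 + 1 = 46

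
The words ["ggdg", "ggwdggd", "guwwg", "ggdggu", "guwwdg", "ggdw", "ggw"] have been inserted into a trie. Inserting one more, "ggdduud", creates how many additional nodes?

4

"ggd" is already a path in the trie; the remaining "duud" must be added.
So 7 − 3 = 4 new nodes.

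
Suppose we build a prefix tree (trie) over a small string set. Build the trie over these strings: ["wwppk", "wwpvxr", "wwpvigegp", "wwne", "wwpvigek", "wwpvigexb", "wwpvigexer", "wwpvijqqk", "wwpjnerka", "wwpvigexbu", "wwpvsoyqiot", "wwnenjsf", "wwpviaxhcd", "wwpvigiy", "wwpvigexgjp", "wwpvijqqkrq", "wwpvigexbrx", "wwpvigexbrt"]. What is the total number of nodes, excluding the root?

57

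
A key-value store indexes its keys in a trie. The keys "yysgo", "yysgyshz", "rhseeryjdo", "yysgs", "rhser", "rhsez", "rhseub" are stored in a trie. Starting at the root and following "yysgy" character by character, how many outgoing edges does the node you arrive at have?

1

Walk "yysgy" from the root, arriving at one node.
Characters that immediately follow "yysgy" among the stored strings: {s}.
That node has 1 child edge.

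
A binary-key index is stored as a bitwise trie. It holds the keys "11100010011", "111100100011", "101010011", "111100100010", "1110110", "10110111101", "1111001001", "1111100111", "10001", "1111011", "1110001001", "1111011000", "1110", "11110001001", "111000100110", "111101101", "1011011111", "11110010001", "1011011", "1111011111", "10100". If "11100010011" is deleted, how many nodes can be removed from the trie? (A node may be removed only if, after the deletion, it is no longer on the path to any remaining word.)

0

After clearing the end-marker at "11100010011", prune upward until reaching a node still needed by another word.
Every node on "11100010011" is still needed (e.g. by "111000100110"), so nothing is freed.
Nodes removed: 0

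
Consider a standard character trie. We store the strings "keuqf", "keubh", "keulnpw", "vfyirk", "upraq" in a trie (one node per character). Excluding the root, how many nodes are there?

For each word, the new-node count is its length minus the longest prefix already in the trie:
  "keuqf" → 5 new (k, e, u, q, f)
  "keubh" → prefix "keu" already present; 2 new (b, h)
  "keulnpw" → prefix "keu" already present; 4 new (l, n, p, w)
  "vfyirk" → 6 new (v, f, y, i, r, k)
  "upraq" → 5 new (u, p, r, a, q)
Total nodes = 5 + 2 + 4 + 6 + 5 = 22

22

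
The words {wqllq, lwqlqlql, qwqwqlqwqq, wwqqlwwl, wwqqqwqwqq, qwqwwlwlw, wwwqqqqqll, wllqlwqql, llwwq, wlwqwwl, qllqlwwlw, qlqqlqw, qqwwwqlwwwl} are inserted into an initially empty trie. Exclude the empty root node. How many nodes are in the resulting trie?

89

Insert word by word; a character creates a node only if that edge doesn't already exist:
  "wqllq" → 5 new (w, q, l, l, q)
  "lwqlqlql" → 8 new (l, w, q, l, q, l, q, l)
  "qwqwqlqwqq" → 10 new (q, w, q, w, q, l, q, w, q, q)
  "wwqqlwwl" → prefix "w" already present; 7 new (w, q, q, l, w, w, l)
  "wwqqqwqwqq" → prefix "wwqq" already present; 6 new (q, w, q, w, q, q)
  "qwqwwlwlw" → prefix "qwqw" already present; 5 new (w, l, w, l, w)
  "wwwqqqqqll" → prefix "ww" already present; 8 new (w, q, q, q, q, q, l, l)
  "wllqlwqql" → prefix "w" already present; 8 new (l, l, q, l, w, q, q, l)
  "llwwq" → prefix "l" already present; 4 new (l, w, w, q)
  "wlwqwwl" → prefix "wl" already present; 5 new (w, q, w, w, l)
  "qllqlwwlw" → prefix "q" already present; 8 new (l, l, q, l, w, w, l, w)
  "qlqqlqw" → prefix "ql" already present; 5 new (q, q, l, q, w)
  "qqwwwqlwwwl" → prefix "q" already present; 10 new (q, w, w, w, q, l, w, w, w, l)
Total nodes = 5 + 8 + 10 + 7 + 6 + 5 + 8 + 8 + 4 + 5 + 8 + 5 + 10 = 89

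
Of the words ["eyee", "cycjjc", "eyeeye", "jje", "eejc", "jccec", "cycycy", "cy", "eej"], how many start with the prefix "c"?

Traverse to the node for "c", then collect every word in that subtree.
Matches: "cy", "cycjjc", "cycycy"
Count: 3

3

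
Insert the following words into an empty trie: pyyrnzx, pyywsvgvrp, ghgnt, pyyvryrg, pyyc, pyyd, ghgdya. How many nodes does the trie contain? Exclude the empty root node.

29

Count nodes per top-level branch (shared prefixes stored once):
  'g'-branch (ghgdya, ghgnt): 8 nodes
  'p'-branch (pyyc, pyyd, pyyrnzx, pyyvryrg, pyywsvgvrp): 21 nodes
Sum: 29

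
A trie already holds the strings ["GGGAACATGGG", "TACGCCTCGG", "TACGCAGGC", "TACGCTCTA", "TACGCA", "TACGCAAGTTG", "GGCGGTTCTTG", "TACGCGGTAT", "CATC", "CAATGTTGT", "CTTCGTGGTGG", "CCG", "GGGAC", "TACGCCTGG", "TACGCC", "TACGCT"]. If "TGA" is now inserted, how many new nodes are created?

Walking "TGA" from the root, the first 1 characters ("T") follow existing edges; "G" is the first miss.
New nodes needed: |"TGA"| − 1 = 3 − 1 = 2.

2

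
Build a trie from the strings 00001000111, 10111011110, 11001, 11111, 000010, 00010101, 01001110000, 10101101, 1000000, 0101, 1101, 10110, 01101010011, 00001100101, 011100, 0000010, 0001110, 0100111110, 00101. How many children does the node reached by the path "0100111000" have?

The children of the "0100111000" node are the distinct next characters among strings starting with "0100111000".
Characters that immediately follow "0100111000" among the stored strings: {0}.
That node has 1 child edge.

1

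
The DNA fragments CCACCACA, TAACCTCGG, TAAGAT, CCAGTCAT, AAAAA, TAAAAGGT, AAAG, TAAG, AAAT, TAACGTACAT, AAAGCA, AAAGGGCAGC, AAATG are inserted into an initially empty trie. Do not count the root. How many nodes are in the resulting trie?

Count nodes per top-level branch (shared prefixes stored once):
  'A'-branch (AAAAA, AAAG, AAAGCA, AAAGGGCAGC, AAAT, AAATG): 16 nodes
  'C'-branch (CCACCACA, CCAGTCAT): 13 nodes
  'T'-branch (TAAAAGGT, TAACCTCGG, TAACGTACAT, TAAG, TAAGAT): 23 nodes
Sum: 52

52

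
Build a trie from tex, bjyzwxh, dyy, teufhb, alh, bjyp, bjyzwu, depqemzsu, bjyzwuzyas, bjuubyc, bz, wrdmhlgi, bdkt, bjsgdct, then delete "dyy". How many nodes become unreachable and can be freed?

2

A node on "dyy"'s path can go only if nothing else ends at it or branches off below it.
The suffix "yy" (2 nodes) is used only by "dyy"; the node for "d" still has the child "e", so pruning stops there.
Nodes removed: 2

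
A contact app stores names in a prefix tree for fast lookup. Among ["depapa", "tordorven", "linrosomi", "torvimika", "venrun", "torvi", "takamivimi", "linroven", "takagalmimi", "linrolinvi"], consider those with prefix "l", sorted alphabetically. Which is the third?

linroven

DFS of the "l" subtree visits, in order: "linrolinvi", "linrosomi", "linroven"
Position 3: linroven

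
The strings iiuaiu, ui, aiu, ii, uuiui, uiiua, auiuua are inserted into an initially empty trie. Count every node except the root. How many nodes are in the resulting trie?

Trace insertions, counting only characters that open a new branch:
  "iiuaiu" → 6 new (i, i, u, a, i, u)
  "ui" → 2 new (u, i)
  "aiu" → 3 new (a, i, u)
  "ii" → prefix "ii" already present; 0 new (none)
  "uuiui" → prefix "u" already present; 4 new (u, i, u, i)
  "uiiua" → prefix "ui" already present; 3 new (i, u, a)
  "auiuua" → prefix "a" already present; 5 new (u, i, u, u, a)
Total nodes = 6 + 2 + 3 + 0 + 4 + 3 + 5 = 23

23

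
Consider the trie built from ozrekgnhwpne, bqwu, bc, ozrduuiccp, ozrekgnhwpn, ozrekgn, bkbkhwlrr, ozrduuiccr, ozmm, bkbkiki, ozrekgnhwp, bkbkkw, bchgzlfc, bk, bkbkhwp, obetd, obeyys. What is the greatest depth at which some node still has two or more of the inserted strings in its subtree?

11

Look for the deepest trie node that still has at least two words in its subtree.
"ozrekgnhwpn" and "ozrekgnhwpne" agree on "ozrekgnhwpn" (11 characters) before diverging; nothing deeper is shared.
Longest shared-prefix length: 11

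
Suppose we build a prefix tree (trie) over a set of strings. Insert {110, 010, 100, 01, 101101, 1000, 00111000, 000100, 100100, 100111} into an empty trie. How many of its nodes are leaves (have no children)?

Leaves are exactly the stored words that no other stored word extends.
Those words: "000100", "00111000", "010", "1000", "100100", "100111", "101101", "110"
Leaf count: 8

8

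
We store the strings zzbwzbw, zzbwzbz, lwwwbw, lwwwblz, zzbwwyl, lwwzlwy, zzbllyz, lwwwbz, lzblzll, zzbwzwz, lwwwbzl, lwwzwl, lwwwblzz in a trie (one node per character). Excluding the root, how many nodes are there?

40

Count nodes per top-level branch (shared prefixes stored once):
  'l'-branch (lwwwblz, lwwwblzz, lwwwbw, lwwwbz, lwwwbzl, lwwzlwy, lwwzwl, lzblzll): 23 nodes
  'z'-branch (zzbllyz, zzbwwyl, zzbwzbw, zzbwzbz, zzbwzwz): 17 nodes
Sum: 40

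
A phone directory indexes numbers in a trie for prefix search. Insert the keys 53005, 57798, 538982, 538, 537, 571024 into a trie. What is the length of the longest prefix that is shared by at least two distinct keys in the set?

3

Equivalently: take the maximum, over all pairs, of their longest common prefix length.
"538" and "538982" agree on "538" (3 characters) before diverging; nothing deeper is shared.
Longest shared-prefix length: 3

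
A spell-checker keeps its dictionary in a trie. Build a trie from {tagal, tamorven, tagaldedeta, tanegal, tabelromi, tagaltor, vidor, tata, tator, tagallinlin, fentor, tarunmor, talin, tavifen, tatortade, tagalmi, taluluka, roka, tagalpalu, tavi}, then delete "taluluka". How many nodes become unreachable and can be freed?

Walk "taluluka" from the leaf back toward the root, removing each node that no remaining word uses.
The suffix "uluka" (5 nodes) is used only by "taluluka"; the node for "tal" still has the child "i", so pruning stops there.
Nodes removed: 5

5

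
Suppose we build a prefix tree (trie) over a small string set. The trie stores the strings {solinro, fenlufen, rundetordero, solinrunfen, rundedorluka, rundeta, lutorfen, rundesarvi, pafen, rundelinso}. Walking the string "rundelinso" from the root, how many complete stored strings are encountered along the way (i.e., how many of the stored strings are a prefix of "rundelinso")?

1

Check each prefix of "rundelinso" against the stored set — each match is an end-marker on the path.
Prefixes of the query that are stored words: "rundelinso"
Count: 1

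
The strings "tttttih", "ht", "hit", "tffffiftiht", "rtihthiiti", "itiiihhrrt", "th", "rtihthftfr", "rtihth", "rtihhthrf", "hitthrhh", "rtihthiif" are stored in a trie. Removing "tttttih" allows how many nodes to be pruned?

6

Walk "tttttih" from the leaf back toward the root, removing each node that no remaining word uses.
The suffix "ttttih" (6 nodes) is used only by "tttttih"; the node for "t" still has the child "f", so pruning stops there.
Nodes removed: 6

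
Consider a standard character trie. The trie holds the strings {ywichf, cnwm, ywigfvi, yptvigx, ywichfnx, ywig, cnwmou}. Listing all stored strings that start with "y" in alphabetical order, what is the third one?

Filter for "y…" and sort: "yptvigx", "ywichf", "ywichfnx", "ywig", "ywigfvi"
The 3rd is ywichfnx.

ywichfnx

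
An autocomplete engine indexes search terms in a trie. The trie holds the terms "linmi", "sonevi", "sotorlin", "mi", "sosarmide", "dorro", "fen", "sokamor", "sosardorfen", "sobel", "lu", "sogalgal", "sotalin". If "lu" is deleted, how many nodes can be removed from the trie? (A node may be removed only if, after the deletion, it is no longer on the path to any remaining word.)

Walk "lu" from the leaf back toward the root, removing each node that no remaining word uses.
The suffix "u" (1 node) is used only by "lu"; the node for "l" still has the child "i", so pruning stops there.
Nodes removed: 1

1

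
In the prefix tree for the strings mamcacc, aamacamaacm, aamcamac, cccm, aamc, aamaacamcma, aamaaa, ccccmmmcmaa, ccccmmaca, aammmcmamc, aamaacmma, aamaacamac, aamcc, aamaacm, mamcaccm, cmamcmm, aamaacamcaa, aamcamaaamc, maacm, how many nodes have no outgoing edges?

16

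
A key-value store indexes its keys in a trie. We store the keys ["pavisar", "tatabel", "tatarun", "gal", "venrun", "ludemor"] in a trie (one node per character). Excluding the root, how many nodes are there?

33

Trie structure (* marks end of a word):
(root)
├─ g
│  └─ a
│     └─ l *
├─ l
│  └─ u
│     └─ d
│        └─ e
│           └─ m
│              └─ o
│                 └─ r *
├─ p
│  └─ a
│     └─ v
│        └─ i
│           └─ s
│              └─ a
│                 └─ r *
├─ t
│  └─ a
│     └─ t
│        └─ a
│           ├─ b
│           │  └─ e
│           │     └─ l *
│           └─ r
│              └─ u
│                 └─ n *
└─ v
   └─ e
      └─ n
         └─ r
            └─ u
               └─ n *
Counting every labelled node above: 33.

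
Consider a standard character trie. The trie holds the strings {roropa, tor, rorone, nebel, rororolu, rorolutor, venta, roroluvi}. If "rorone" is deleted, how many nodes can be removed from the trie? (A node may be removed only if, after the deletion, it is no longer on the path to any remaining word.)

A node on "rorone"'s path can go only if nothing else ends at it or branches off below it.
The suffix "ne" (2 nodes) is used only by "rorone"; the node for "roro" still has the child "p", so pruning stops there.
Nodes removed: 2

2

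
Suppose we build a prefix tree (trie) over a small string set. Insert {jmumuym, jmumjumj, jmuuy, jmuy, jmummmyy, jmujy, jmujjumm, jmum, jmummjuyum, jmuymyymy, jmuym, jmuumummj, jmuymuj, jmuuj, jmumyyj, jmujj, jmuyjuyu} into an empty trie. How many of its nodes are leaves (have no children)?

13

A leaf is a node with no children — equivalently, the end of a word that is not a proper prefix of any other stored word.
Those words: "jmujjumm", "jmujy", "jmumjumj", "jmummjuyum", "jmummmyy", "jmumuym", "jmumyyj", "jmuuj", "jmuumummj", "jmuuy", "jmuyjuyu", "jmuymuj", "jmuymyymy"
Leaf count: 13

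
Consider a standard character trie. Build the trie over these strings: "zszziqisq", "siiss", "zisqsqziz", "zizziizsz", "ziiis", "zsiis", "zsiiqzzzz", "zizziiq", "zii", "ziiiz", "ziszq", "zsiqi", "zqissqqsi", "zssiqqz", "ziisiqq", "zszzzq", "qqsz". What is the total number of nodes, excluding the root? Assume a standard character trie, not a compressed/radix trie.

69

Trace insertions, counting only characters that open a new branch:
  "zszziqisq" → 9 new (z, s, z, z, i, q, i, s, q)
  "siiss" → 5 new (s, i, i, s, s)
  "zisqsqziz" → prefix "z" already present; 8 new (i, s, q, s, q, z, i, z)
  "zizziizsz" → prefix "zi" already present; 7 new (z, z, i, i, z, s, z)
  "ziiis" → prefix "zi" already present; 3 new (i, i, s)
  "zsiis" → prefix "zs" already present; 3 new (i, i, s)
  "zsiiqzzzz" → prefix "zsii" already present; 5 new (q, z, z, z, z)
  "zizziiq" → prefix "zizzii" already present; 1 new (q)
  "zii" → prefix "zii" already present; 0 new (none)
  "ziiiz" → prefix "ziii" already present; 1 new (z)
  "ziszq" → prefix "zis" already present; 2 new (z, q)
  "zsiqi" → prefix "zsi" already present; 2 new (q, i)
  "zqissqqsi" → prefix "z" already present; 8 new (q, i, s, s, q, q, s, i)
  "zssiqqz" → prefix "zs" already present; 5 new (s, i, q, q, z)
  "ziisiqq" → prefix "zii" already present; 4 new (s, i, q, q)
  "zszzzq" → prefix "zszz" already present; 2 new (z, q)
  "qqsz" → 4 new (q, q, s, z)
Total nodes = 9 + 5 + 8 + 7 + 3 + 3 + 5 + 1 + 0 + 1 + 2 + 2 + 8 + 5 + 4 + 2 + 4 = 69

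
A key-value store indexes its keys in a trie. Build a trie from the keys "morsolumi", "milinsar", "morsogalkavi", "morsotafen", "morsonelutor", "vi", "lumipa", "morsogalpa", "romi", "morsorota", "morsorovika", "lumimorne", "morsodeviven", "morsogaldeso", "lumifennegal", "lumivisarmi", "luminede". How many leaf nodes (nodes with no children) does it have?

17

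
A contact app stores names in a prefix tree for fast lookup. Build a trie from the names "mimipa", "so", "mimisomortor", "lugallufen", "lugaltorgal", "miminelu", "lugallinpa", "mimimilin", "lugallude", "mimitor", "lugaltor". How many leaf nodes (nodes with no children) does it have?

10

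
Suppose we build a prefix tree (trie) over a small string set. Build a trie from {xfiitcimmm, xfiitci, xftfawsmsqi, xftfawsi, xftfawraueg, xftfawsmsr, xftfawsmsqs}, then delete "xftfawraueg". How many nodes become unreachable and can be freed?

5

A node on "xftfawraueg"'s path can go only if nothing else ends at it or branches off below it.
The suffix "raueg" (5 nodes) is used only by "xftfawraueg"; the node for "xftfaw" still has the child "s", so pruning stops there.
Nodes removed: 5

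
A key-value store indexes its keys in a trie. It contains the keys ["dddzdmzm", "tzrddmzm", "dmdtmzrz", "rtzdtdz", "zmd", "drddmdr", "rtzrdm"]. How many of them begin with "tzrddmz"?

Walk to "tzrddmz"; the words in its subtree are exactly those with that prefix.
Words under "tzrddmz": tzrddmzm
Count: 1

1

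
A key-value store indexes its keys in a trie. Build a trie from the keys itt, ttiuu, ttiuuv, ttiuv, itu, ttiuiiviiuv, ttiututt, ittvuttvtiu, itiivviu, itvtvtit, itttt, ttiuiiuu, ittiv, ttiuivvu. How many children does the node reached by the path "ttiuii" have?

2

Follow the path "ttiuii" to its node, then look at its outgoing edges.
Distinct next characters after "ttiuii": u, v.
That node has 2 child edges.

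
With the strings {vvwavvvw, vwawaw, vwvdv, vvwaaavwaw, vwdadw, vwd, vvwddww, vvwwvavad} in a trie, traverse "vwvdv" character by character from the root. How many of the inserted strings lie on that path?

1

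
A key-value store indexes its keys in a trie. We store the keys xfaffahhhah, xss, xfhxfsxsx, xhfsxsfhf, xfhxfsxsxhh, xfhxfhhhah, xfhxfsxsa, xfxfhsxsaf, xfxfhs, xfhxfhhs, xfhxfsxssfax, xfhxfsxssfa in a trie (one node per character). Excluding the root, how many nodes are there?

49

Insert word by word; a character creates a node only if that edge doesn't already exist:
  "xfaffahhhah" → 11 new (x, f, a, f, f, a, h, h, h, a, h)
  "xss" → prefix "x" already present; 2 new (s, s)
  "xfhxfsxsx" → prefix "xf" already present; 7 new (h, x, f, s, x, s, x)
  "xhfsxsfhf" → prefix "x" already present; 8 new (h, f, s, x, s, f, h, f)
  "xfhxfsxsxhh" → prefix "xfhxfsxsx" already present; 2 new (h, h)
  "xfhxfhhhah" → prefix "xfhxf" already present; 5 new (h, h, h, a, h)
  "xfhxfsxsa" → prefix "xfhxfsxs" already present; 1 new (a)
  "xfxfhsxsaf" → prefix "xf" already present; 8 new (x, f, h, s, x, s, a, f)
  "xfxfhs" → prefix "xfxfhs" already present; 0 new (none)
  "xfhxfhhs" → prefix "xfhxfhh" already present; 1 new (s)
  "xfhxfsxssfax" → prefix "xfhxfsxs" already present; 4 new (s, f, a, x)
  "xfhxfsxssfa" → prefix "xfhxfsxssfa" already present; 0 new (none)
Total nodes = 11 + 2 + 7 + 8 + 2 + 5 + 1 + 8 + 0 + 1 + 4 + 0 = 49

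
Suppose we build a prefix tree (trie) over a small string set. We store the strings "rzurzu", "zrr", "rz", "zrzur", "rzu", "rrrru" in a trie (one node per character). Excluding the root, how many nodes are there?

16

Trie structure (* marks end of a word):
(root)
├─ r
│  ├─ r
│  │  └─ r
│  │     └─ r
│  │        └─ u *
│  └─ z *
│     └─ u *
│        └─ r
│           └─ z
│              └─ u *
└─ z
   └─ r
      ├─ r *
      └─ z
         └─ u
            └─ r *
Counting every labelled node above: 16.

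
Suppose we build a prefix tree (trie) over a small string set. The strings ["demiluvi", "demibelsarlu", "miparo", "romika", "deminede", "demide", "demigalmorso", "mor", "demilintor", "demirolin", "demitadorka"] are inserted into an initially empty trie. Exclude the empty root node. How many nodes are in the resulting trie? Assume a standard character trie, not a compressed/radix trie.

Count nodes per top-level branch (shared prefixes stored once):
  'd'-branch (demibelsarlu, demide, demigalmorso, demilintor, demiluvi, deminede, demirolin, demitadorka): 47 nodes
  'm'-branch (miparo, mor): 8 nodes
  'r'-branch (romika): 6 nodes
Sum: 61

61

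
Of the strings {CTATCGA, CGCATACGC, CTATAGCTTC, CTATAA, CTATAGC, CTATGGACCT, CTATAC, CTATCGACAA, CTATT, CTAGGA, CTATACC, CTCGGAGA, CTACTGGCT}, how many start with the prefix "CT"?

12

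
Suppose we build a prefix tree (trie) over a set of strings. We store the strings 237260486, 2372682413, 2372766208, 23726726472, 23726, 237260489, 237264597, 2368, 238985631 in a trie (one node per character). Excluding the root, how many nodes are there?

Trie structure (* marks end of a word):
(root)
└─ 2
   └─ 3
      ├─ 6
      │  └─ 8 *
      ├─ 7
      │  └─ 2
      │     ├─ 6 *
      │     │  ├─ 0
      │     │  │  └─ 4
      │     │  │     └─ 8
      │     │  │        ├─ 6 *
      │     │  │        └─ 9 *
      │     │  ├─ 4
      │     │  │  └─ 5
      │     │  │     └─ 9
      │     │  │        └─ 7 *
      │     │  ├─ 7
      │     │  │  └─ 2
      │     │  │     └─ 6
      │     │  │        └─ 4
      │     │  │           └─ 7
      │     │  │              └─ 2 *
      │     │  └─ 8
      │     │     └─ 2
      │     │        └─ 4
      │     │           └─ 1
      │     │              └─ 3 *
      │     └─ 7
      │        └─ 6
      │           └─ 6
      │              └─ 2
      │                 └─ 0
      │                    └─ 8 *
      └─ 8
         └─ 9
            └─ 8
               └─ 5
                  └─ 6
                     └─ 3
                        └─ 1 *
Counting every labelled node above: 40.

40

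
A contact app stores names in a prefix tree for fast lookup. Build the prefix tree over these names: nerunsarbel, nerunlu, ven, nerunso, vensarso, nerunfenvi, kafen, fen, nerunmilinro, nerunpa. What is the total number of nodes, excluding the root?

Count nodes per top-level branch (shared prefixes stored once):
  'f'-branch (fen): 3 nodes
  'k'-branch (kafen): 5 nodes
  'n'-branch (nerunfenvi, nerunlu, nerunmilinro, nerunpa, nerunsarbel, nerunso): 28 nodes
  'v'-branch (ven, vensarso): 8 nodes
Sum: 44

44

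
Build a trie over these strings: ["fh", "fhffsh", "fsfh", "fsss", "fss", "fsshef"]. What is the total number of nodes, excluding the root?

14

Trie structure (* marks end of a word):
(root)
└─ f
   ├─ h *
   │  └─ f
   │     └─ f
   │        └─ s
   │           └─ h *
   └─ s
      ├─ f
      │  └─ h *
      └─ s *
         ├─ h
         │  └─ e
         │     └─ f *
         └─ s *
Counting every labelled node above: 14.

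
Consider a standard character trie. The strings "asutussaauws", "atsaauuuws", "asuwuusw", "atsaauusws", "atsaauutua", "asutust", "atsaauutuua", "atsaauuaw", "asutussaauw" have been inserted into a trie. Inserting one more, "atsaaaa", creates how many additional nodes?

Walking "atsaaaa" from the root, the first 5 characters ("atsaa") follow existing edges; "a" is the first miss.
New nodes needed: |"atsaaaa"| − 5 = 7 − 5 = 2.

2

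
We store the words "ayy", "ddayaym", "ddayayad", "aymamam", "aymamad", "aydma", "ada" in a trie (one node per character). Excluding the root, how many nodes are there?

23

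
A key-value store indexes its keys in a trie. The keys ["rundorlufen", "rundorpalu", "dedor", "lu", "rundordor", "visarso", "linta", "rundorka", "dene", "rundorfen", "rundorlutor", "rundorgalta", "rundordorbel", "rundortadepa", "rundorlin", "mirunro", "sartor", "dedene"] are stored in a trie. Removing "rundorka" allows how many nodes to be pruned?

After clearing the end-marker at "rundorka", prune upward until reaching a node still needed by another word.
The suffix "ka" (2 nodes) is used only by "rundorka"; the node for "rundor" still has the child "l", so pruning stops there.
Nodes removed: 2

2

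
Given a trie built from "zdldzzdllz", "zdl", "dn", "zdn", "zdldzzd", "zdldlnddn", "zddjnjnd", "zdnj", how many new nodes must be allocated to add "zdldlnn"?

"zdldln" is already a path in the trie; the remaining "n" must be added.
So 7 − 6 = 1 new nodes.

1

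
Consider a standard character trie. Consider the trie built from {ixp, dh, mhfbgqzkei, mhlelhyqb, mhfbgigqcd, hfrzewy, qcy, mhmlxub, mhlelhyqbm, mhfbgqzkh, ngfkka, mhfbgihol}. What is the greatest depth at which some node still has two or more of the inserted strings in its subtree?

9

The deepest shared node is where two words last agree before diverging.
"mhlelhyqb" and "mhlelhyqbm" agree on "mhlelhyqb" (9 characters) before diverging; nothing deeper is shared.
Longest shared-prefix length: 9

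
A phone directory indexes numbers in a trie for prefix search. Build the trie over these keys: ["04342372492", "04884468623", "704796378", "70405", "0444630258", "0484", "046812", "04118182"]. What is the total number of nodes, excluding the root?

Insert word by word; a character creates a node only if that edge doesn't already exist:
  "04342372492" → 11 new (0, 4, 3, 4, 2, 3, 7, 2, 4, 9, 2)
  "04884468623" → prefix "04" already present; 9 new (8, 8, 4, 4, 6, 8, 6, 2, 3)
  "704796378" → 9 new (7, 0, 4, 7, 9, 6, 3, 7, 8)
  "70405" → prefix "704" already present; 2 new (0, 5)
  "0444630258" → prefix "04" already present; 8 new (4, 4, 6, 3, 0, 2, 5, 8)
  "0484" → prefix "048" already present; 1 new (4)
  "046812" → prefix "04" already present; 4 new (6, 8, 1, 2)
  "04118182" → prefix "04" already present; 6 new (1, 1, 8, 1, 8, 2)
Total nodes = 11 + 9 + 9 + 2 + 8 + 1 + 4 + 6 = 50

50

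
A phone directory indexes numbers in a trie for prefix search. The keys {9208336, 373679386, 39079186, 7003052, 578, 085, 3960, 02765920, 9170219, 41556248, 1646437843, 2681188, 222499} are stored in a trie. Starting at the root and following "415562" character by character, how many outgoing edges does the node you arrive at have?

1

Walk "415562" from the root, arriving at one node.
Distinct next characters after "415562": 4.
That node has 1 child edge.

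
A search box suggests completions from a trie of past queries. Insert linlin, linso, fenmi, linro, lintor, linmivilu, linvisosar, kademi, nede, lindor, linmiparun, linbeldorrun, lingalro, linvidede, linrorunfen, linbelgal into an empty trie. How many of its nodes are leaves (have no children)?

Leaves are exactly the stored words that no other stored word extends.
Those words: "fenmi", "kademi", "linbeldorrun", "linbelgal", "lindor", "lingalro", "linlin", "linmiparun", "linmivilu", "linrorunfen", "linso", "lintor", "linvidede", "linvisosar", "nede"
Leaf count: 15

15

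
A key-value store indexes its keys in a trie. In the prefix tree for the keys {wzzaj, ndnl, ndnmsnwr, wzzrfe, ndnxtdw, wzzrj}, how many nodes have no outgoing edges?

6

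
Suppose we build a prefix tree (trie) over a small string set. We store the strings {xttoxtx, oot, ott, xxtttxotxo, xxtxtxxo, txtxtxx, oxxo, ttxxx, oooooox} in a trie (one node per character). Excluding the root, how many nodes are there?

45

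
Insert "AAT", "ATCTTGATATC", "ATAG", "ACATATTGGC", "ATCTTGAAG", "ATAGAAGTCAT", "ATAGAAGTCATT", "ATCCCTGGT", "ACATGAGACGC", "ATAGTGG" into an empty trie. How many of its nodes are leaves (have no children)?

Leaves are exactly the stored words that no other stored word extends.
Those words: "AAT", "ACATATTGGC", "ACATGAGACGC", "ATAGAAGTCATT", "ATAGTGG", "ATCCCTGGT", "ATCTTGAAG", "ATCTTGATATC"
Leaf count: 8

8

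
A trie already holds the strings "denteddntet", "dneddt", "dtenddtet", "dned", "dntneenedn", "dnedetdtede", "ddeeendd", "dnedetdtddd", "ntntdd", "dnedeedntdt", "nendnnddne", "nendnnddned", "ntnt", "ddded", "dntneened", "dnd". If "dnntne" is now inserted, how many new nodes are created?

The longest prefix of "dnntne" already in the trie is "dn" (length 2).
So 6 − 2 = 4 new nodes.

4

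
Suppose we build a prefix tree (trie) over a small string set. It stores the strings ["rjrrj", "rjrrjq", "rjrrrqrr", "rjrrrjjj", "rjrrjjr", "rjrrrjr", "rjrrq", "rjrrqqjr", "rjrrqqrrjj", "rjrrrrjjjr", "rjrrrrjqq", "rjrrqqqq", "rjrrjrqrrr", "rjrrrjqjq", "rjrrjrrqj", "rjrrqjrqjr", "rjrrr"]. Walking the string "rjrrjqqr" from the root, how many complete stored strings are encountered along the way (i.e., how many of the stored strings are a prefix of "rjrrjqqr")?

2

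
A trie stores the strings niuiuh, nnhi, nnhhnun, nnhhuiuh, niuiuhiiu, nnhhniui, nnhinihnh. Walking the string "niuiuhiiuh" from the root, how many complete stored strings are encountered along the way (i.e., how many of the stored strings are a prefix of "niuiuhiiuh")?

Walk "niuiuhiiuh" from the root; an end-of-word marker is hit whenever a stored word is a prefix of "niuiuhiiuh".
Prefixes of the query that are stored words: "niuiuh", "niuiuhiiu"
Count: 2

2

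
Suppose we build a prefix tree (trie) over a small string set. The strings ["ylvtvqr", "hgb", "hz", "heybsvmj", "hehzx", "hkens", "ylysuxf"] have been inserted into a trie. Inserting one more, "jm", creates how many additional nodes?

2

No existing word starts with "j", so every character of "jm" needs a new node.
2 − 0 = 2 new nodes.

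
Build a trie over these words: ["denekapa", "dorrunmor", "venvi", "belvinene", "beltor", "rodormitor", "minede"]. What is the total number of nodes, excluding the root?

49

Insert word by word; a character creates a node only if that edge doesn't already exist:
  "denekapa" → 8 new (d, e, n, e, k, a, p, a)
  "dorrunmor" → prefix "d" already present; 8 new (o, r, r, u, n, m, o, r)
  "venvi" → 5 new (v, e, n, v, i)
  "belvinene" → 9 new (b, e, l, v, i, n, e, n, e)
  "beltor" → prefix "bel" already present; 3 new (t, o, r)
  "rodormitor" → 10 new (r, o, d, o, r, m, i, t, o, r)
  "minede" → 6 new (m, i, n, e, d, e)
Total nodes = 8 + 8 + 5 + 9 + 3 + 10 + 6 = 49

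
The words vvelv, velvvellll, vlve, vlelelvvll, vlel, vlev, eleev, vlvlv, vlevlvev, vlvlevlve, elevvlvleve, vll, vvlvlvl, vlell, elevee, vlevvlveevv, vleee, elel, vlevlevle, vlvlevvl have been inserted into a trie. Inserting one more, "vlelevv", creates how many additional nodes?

"vlele" is already a path in the trie; the remaining "vv" must be added.
So 7 − 5 = 2 new nodes.

2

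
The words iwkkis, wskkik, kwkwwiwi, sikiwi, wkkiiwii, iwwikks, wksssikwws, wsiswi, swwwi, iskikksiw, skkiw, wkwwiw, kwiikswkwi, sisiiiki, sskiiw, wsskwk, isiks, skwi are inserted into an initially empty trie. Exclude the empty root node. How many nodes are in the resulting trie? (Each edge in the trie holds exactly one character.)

For each word, the new-node count is its length minus the longest prefix already in the trie:
  "iwkkis" → 6 new (i, w, k, k, i, s)
  "wskkik" → 6 new (w, s, k, k, i, k)
  "kwkwwiwi" → 8 new (k, w, k, w, w, i, w, i)
  "sikiwi" → 6 new (s, i, k, i, w, i)
  "wkkiiwii" → prefix "w" already present; 7 new (k, k, i, i, w, i, i)
  "iwwikks" → prefix "iw" already present; 5 new (w, i, k, k, s)
  "wksssikwws" → prefix "wk" already present; 8 new (s, s, s, i, k, w, w, s)
  "wsiswi" → prefix "ws" already present; 4 new (i, s, w, i)
  "swwwi" → prefix "s" already present; 4 new (w, w, w, i)
  "iskikksiw" → prefix "i" already present; 8 new (s, k, i, k, k, s, i, w)
  "skkiw" → prefix "s" already present; 4 new (k, k, i, w)
  "wkwwiw" → prefix "wk" already present; 4 new (w, w, i, w)
  "kwiikswkwi" → prefix "kw" already present; 8 new (i, i, k, s, w, k, w, i)
  "sisiiiki" → prefix "si" already present; 6 new (s, i, i, i, k, i)
  "sskiiw" → prefix "s" already present; 5 new (s, k, i, i, w)
  "wsskwk" → prefix "ws" already present; 4 new (s, k, w, k)
  "isiks" → prefix "is" already present; 3 new (i, k, s)
  "skwi" → prefix "sk" already present; 2 new (w, i)
Total nodes = 6 + 6 + 8 + 6 + 7 + 5 + 8 + 4 + 4 + 8 + 4 + 4 + 8 + 6 + 5 + 4 + 3 + 2 = 98

98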